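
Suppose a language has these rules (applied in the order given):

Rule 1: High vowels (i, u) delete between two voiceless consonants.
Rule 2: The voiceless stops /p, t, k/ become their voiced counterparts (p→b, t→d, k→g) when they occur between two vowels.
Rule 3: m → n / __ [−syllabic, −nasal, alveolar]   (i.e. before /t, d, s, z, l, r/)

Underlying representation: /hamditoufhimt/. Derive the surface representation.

Rule 1 (high vowel syncope): no segment meets the environment; /hamditoufhimt/ is unchanged.
Rule 2 (intervocalic voicing): /t/ is a voiceless stop between vowels /i/ and /o/, so it voices to [d]. /hamditoufhimt/ → hamdidoufhimt.
Rule 3 (nasal place assimilation): /m/ precedes the alveolar consonant /d/, so it assimilates in place to [n]. /m/ precedes the alveolar consonant /t/, so it assimilates in place to [n]. /hamdidoufhimt/ → handidoufhint.

handidoufhint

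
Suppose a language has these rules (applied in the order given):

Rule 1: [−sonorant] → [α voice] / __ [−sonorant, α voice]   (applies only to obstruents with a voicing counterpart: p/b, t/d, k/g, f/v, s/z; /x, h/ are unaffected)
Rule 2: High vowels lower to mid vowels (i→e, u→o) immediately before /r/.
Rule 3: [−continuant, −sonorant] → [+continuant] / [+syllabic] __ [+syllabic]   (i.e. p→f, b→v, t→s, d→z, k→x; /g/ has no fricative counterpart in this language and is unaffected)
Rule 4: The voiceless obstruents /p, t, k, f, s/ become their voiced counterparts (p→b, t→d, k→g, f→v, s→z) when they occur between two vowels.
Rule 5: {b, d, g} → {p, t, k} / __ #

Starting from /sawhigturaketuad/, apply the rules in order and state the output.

sawhiktoraxezuat

Rule 1 (regressive voicing assimilation): /g/ precedes the voiceless obstruent /t/, so it devoices to [k] by assimilation. /sawhigturaketuad/ → sawhikturaketuad.
Rule 2 (pre-rhotic lowering): /u/ is a high vowel immediately before /r/, so it lowers to [o]. /sawhikturaketuad/ → sawhiktoraketuad.
Rule 3 (intervocalic spirantization): /k/ is a stop between vowels /a/ and /e/, so it spirantizes to the fricative [x]. /t/ is a stop between vowels /e/ and /u/, so it spirantizes to the fricative [s]. /sawhiktoraketuad/ → sawhiktoraxesuad.
Rule 4 (intervocalic voicing): /s/ is a voiceless obstruent between vowels /e/ and /u/, so it voices to [z]. /sawhiktoraxesuad/ → sawhiktoraxezuad.
Rule 5 (final devoicing): /d/ is a voiced stop in word-final position, so it devoices to [t]. /sawhiktoraxezuad/ → sawhiktoraxezuat.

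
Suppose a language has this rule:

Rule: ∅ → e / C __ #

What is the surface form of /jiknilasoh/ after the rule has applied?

the form ends in the consonant /h/, so [e] is inserted word-finally.
Surface form: [jiknilasohe].

jiknilasohe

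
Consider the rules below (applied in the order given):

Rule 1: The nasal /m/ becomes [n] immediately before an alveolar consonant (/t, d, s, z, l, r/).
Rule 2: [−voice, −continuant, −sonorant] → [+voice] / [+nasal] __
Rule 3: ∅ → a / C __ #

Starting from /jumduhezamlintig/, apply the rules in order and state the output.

junduhezanlindiga

Rule 1 (nasal place assimilation): /m/ precedes the alveolar consonant /d/, so it assimilates in place to [n]. /m/ precedes the alveolar consonant /l/, so it assimilates in place to [n]. /jumduhezamlintig/ → junduhezanlintig.
Rule 2 (post-nasal voicing): /t/ is a voiceless stop immediately after the nasal /n/, so it voices to [d]. /junduhezanlintig/ → junduhezanlindig.
Rule 3 (final a-epenthesis): the form ends in the consonant /g/, so [a] is inserted word-finally. /junduhezanlindig/ → junduhezanlindiga.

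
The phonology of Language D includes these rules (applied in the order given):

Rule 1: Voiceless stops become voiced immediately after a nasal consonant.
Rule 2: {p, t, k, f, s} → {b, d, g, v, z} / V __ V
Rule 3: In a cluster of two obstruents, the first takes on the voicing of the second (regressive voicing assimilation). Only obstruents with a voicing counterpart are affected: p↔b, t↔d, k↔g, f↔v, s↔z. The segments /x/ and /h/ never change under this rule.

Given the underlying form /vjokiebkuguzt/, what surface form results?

vjogiepkugust

Rule 1 (post-nasal voicing): no segment meets the environment; /vjokiebkuguzt/ is unchanged.
Rule 2 (intervocalic voicing): /k/ is a voiceless obstruent between vowels /o/ and /i/, so it voices to [g]. /vjokiebkuguzt/ → vjogiebkuguzt.
Rule 3 (regressive voicing assimilation): /b/ precedes the voiceless obstruent /k/, so it devoices to [p] by assimilation. /z/ precedes the voiceless obstruent /t/, so it devoices to [s] by assimilation. /vjogiebkuguzt/ → vjogiepkugust.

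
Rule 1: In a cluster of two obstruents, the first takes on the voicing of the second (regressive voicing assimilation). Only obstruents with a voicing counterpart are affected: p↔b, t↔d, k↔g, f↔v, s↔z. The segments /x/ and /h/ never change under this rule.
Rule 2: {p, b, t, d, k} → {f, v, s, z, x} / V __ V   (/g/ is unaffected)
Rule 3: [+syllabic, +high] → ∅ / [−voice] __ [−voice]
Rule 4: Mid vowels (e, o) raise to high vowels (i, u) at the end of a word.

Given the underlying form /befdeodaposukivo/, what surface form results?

Rule 1 (regressive voicing assimilation): /f/ precedes the voiced obstruent /d/, so it voices to [v] by assimilation. /befdeodaposukivo/ → bevdeodaposukivo.
Rule 2 (intervocalic spirantization): /d/ is a stop between vowels /o/ and /a/, so it spirantizes to the fricative [z]. /p/ is a stop between vowels /a/ and /o/, so it spirantizes to the fricative [f]. /k/ is a stop between vowels /u/ and /i/, so it spirantizes to the fricative [x]. /bevdeodaposukivo/ → bevdeozafosuxivo.
Rule 3 (high vowel syncope): /u/ is a high vowel flanked by voiceless consonants /s/ and /x/, so it deletes. /bevdeozafosuxivo/ → bevdeozafosxivo.
Rule 4 (final vowel raising): /o/ is a mid vowel in word-final position, so it raises to [u]. /bevdeozafosxivo/ → bevdeozafosxivu.

bevdeozafosxivu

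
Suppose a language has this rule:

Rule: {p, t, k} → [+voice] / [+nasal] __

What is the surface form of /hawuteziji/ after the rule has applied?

hawuteziji

No segment of /hawuteziji/ meets the structural description of the rule, so the form surfaces unchanged.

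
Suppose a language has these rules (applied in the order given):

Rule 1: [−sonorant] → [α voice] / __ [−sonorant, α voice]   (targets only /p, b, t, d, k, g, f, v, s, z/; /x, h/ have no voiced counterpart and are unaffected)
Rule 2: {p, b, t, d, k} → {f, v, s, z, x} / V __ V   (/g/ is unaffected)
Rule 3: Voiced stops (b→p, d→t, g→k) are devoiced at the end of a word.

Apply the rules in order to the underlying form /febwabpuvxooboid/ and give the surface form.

Rule 1 (regressive voicing assimilation): /b/ precedes the voiceless obstruent /p/, so it devoices to [p] by assimilation. /v/ precedes the voiceless obstruent /x/, so it devoices to [f] by assimilation. /febwabpuvxooboid/ → febwappufxooboid.
Rule 2 (intervocalic spirantization): /b/ is a stop between vowels /o/ and /o/, so it spirantizes to the fricative [v]. /febwappufxooboid/ → febwappufxoovoid.
Rule 3 (final devoicing): /d/ is a voiced stop in word-final position, so it devoices to [t]. /febwappufxoovoid/ → febwappufxoovoit.

febwappufxoovoit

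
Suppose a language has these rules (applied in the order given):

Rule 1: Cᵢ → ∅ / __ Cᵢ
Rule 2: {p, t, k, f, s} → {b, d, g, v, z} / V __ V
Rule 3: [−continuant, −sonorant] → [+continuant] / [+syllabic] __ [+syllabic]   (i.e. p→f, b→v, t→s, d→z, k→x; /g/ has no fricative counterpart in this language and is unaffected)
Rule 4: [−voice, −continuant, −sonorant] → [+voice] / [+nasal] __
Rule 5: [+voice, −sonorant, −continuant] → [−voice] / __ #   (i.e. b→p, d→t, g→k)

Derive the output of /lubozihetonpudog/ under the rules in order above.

luvozihezonbuzok

Rule 1 (degemination): no segment meets the environment; /lubozihetonpudog/ is unchanged.
Rule 2 (intervocalic voicing): /t/ is a voiceless obstruent between vowels /e/ and /o/, so it voices to [d]. /lubozihetonpudog/ → lubozihedonpudog.
Rule 3 (intervocalic spirantization): /b/ is a stop between vowels /u/ and /o/, so it spirantizes to the fricative [v]. /d/ is a stop between vowels /e/ and /o/, so it spirantizes to the fricative [z]. /d/ is a stop between vowels /u/ and /o/, so it spirantizes to the fricative [z]. /lubozihedonpudog/ → luvozihezonpuzog.
Rule 4 (post-nasal voicing): /p/ is a voiceless stop immediately after the nasal /n/, so it voices to [b]. /luvozihezonpuzog/ → luvozihezonbuzog.
Rule 5 (final devoicing): /g/ is a voiced stop in word-final position, so it devoices to [k]. /luvozihezonbuzog/ → luvozihezonbuzok.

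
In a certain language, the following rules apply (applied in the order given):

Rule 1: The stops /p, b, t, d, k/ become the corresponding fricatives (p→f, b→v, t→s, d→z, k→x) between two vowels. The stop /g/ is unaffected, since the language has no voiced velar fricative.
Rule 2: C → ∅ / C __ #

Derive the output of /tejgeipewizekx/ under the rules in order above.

tejgeifewizek

Rule 1 (intervocalic spirantization): /p/ is a stop between vowels /i/ and /e/, so it spirantizes to the fricative [f]. /tejgeipewizekx/ → tejgeifewizekx.
Rule 2 (final cluster simplification): /x/ is the second consonant of a word-final cluster /kx/, so it deletes. /tejgeifewizekx/ → tejgeifewizek.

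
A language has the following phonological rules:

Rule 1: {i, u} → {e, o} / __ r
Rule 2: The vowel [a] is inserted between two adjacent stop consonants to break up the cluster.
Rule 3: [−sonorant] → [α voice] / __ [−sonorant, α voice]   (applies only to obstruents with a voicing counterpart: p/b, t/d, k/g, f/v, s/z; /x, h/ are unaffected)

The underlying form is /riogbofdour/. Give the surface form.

Rule 1 (pre-rhotic lowering): /u/ is a high vowel immediately before /r/, so it lowers to [o]. /riogbofdour/ → riogbofdoor.
Rule 2 (stop-cluster a-epenthesis): /g/ and /b/ form a stop–stop cluster, so [a] is inserted between them. /riogbofdoor/ → riogabofdoor.
Rule 3 (regressive voicing assimilation): /f/ precedes the voiced obstruent /d/, so it voices to [v] by assimilation. /riogabofdoor/ → riogabovdoor.

riogabovdoor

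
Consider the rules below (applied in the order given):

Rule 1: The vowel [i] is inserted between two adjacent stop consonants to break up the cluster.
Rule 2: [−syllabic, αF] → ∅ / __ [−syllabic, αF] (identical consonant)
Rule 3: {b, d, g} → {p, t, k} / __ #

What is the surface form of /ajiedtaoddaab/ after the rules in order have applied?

Rule 1 (stop-cluster i-epenthesis): /d/ and /t/ form a stop–stop cluster, so [i] is inserted between them. /d/ and /d/ form a stop–stop cluster, so [i] is inserted between them. /ajiedtaoddaab/ → ajieditaodidaab.
Rule 2 (degemination): no segment meets the environment; /ajieditaodidaab/ is unchanged.
Rule 3 (final devoicing): /b/ is a voiced stop in word-final position, so it devoices to [p]. /ajieditaodidaab/ → ajieditaodidaap.

ajieditaodidaap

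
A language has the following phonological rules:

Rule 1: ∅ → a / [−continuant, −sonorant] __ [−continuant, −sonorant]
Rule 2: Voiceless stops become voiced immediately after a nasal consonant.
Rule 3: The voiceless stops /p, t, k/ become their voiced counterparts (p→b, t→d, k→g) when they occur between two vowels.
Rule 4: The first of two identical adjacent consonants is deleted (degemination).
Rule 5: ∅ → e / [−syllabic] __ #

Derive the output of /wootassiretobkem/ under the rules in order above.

Rule 1 (stop-cluster a-epenthesis): /b/ and /k/ form a stop–stop cluster, so [a] is inserted between them. /wootassiretobkem/ → wootassiretobakem.
Rule 2 (post-nasal voicing): no segment meets the environment; /wootassiretobakem/ is unchanged.
Rule 3 (intervocalic voicing): /t/ is a voiceless stop between vowels /o/ and /a/, so it voices to [d]. /t/ is a voiceless stop between vowels /e/ and /o/, so it voices to [d]. /k/ is a voiceless stop between vowels /a/ and /e/, so it voices to [g]. /wootassiretobakem/ → woodassiredobagem.
Rule 4 (degemination): /ss/ is a geminate; the first /s/ deletes. /woodassiredobagem/ → woodasiredobagem.
Rule 5 (final e-epenthesis): the form ends in the consonant /m/, so [e] is inserted word-finally. /woodasiredobagem/ → woodasiredobageme.

woodasiredobageme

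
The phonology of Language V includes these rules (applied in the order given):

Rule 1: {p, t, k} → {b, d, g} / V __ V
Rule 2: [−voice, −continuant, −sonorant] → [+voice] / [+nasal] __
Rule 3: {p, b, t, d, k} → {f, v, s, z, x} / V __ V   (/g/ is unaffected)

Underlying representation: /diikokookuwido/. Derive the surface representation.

diigogooguwizo

Rule 1 (intervocalic voicing): /k/ is a voiceless stop between vowels /i/ and /o/, so it voices to [g]. /k/ is a voiceless stop between vowels /o/ and /o/, so it voices to [g]. /k/ is a voiceless stop between vowels /o/ and /u/, so it voices to [g]. /diikokookuwido/ → diigogooguwido.
Rule 2 (post-nasal voicing): no segment meets the environment; /diigogooguwido/ is unchanged.
Rule 3 (intervocalic spirantization): /d/ is a stop between vowels /i/ and /o/, so it spirantizes to the fricative [z]. /diigogooguwido/ → diigogooguwizo.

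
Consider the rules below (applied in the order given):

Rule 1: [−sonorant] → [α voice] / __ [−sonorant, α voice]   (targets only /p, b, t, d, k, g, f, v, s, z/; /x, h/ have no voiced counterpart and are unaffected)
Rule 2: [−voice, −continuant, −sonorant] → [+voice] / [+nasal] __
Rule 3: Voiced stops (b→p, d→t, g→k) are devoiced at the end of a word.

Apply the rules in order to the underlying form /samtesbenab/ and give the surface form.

samdezbenap

Rule 1 (regressive voicing assimilation): /s/ precedes the voiced obstruent /b/, so it voices to [z] by assimilation. /samtesbenab/ → samtezbenab.
Rule 2 (post-nasal voicing): /t/ is a voiceless stop immediately after the nasal /m/, so it voices to [d]. /samtezbenab/ → samdezbenab.
Rule 3 (final devoicing): /b/ is a voiced stop in word-final position, so it devoices to [p]. /samdezbenab/ → samdezbenap.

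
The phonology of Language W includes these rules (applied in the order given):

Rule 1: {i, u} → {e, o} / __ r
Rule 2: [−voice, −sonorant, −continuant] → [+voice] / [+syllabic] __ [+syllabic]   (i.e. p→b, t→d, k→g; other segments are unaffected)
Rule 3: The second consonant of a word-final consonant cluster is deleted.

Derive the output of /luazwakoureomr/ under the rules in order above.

luazwagooreom

Rule 1 (pre-rhotic lowering): /u/ is a high vowel immediately before /r/, so it lowers to [o]. /luazwakoureomr/ → luazwakooreomr.
Rule 2 (intervocalic voicing): /k/ is a voiceless stop between vowels /a/ and /o/, so it voices to [g]. /luazwakooreomr/ → luazwagooreomr.
Rule 3 (final cluster simplification): /r/ is the second consonant of a word-final cluster /mr/, so it deletes. /luazwagooreomr/ → luazwagooreom.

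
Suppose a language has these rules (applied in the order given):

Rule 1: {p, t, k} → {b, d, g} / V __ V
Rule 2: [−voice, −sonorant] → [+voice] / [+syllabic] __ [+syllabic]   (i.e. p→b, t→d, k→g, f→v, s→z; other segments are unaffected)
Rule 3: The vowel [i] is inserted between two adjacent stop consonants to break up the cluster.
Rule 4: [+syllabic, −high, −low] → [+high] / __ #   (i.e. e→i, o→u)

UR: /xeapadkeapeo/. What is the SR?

xeabadikeabeu

Rule 1 (intervocalic voicing): /p/ is a voiceless stop between vowels /a/ and /a/, so it voices to [b]. /p/ is a voiceless stop between vowels /a/ and /e/, so it voices to [b]. /xeapadkeapeo/ → xeabadkeabeo.
Rule 2 (intervocalic voicing): no segment meets the environment; /xeabadkeabeo/ is unchanged.
Rule 3 (stop-cluster i-epenthesis): /d/ and /k/ form a stop–stop cluster, so [i] is inserted between them. /xeabadkeabeo/ → xeabadikeabeo.
Rule 4 (final vowel raising): /o/ is a mid vowel in word-final position, so it raises to [u]. /xeabadikeabeo/ → xeabadikeabeu.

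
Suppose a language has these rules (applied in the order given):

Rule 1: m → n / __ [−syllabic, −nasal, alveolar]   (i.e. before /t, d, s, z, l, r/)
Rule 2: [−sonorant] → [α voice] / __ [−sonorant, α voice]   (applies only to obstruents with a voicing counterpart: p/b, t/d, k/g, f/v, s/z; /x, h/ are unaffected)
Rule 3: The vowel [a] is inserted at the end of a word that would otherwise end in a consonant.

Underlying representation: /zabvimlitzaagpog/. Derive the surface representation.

Rule 1 (nasal place assimilation): /m/ precedes the alveolar consonant /l/, so it assimilates in place to [n]. /zabvimlitzaagpog/ → zabvinlitzaagpog.
Rule 2 (regressive voicing assimilation): /t/ precedes the voiced obstruent /z/, so it voices to [d] by assimilation. /g/ precedes the voiceless obstruent /p/, so it devoices to [k] by assimilation. /zabvinlitzaagpog/ → zabvinlidzaakpog.
Rule 3 (final a-epenthesis): the form ends in the consonant /g/, so [a] is inserted word-finally. /zabvinlidzaakpog/ → zabvinlidzaakpoga.

zabvinlidzaakpoga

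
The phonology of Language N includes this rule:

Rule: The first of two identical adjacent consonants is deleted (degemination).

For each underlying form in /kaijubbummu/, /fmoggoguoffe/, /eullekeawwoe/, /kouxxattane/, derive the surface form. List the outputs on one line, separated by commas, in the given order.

/kaijubbummu/: /bb/ is a geminate; the first /b/ deletes. /mm/ is a geminate; the first /m/ deletes. → [kaijubumu].
/fmoggoguoffe/: /gg/ is a geminate; the first /g/ deletes. /ff/ is a geminate; the first /f/ deletes. → [fmogoguofe].
/eullekeawwoe/: /ll/ is a geminate; the first /l/ deletes. /ww/ is a geminate; the first /w/ deletes. → [eulekeawoe].
/kouxxattane/: /xx/ is a geminate; the first /x/ deletes. /tt/ is a geminate; the first /t/ deletes. → [kouxatane].

kaijubumu, fmogoguofe, eulekeawoe, kouxatane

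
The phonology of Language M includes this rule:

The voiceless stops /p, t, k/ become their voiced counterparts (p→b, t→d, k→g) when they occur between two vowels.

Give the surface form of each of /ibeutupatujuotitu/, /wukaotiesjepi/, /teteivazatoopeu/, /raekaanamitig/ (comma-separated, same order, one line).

ibeudubadujuodidu, wugaodiesjebi, tedeivazadoobeu, raegaanamidig

/ibeutupatujuotitu/: /t/ is a voiceless stop between vowels /u/ and /u/, so it voices to [d]. /p/ is a voiceless stop between vowels /u/ and /a/, so it voices to [b]. /t/ is a voiceless stop between vowels /a/ and /u/, so it voices to [d]. /t/ is a voiceless stop between vowels /o/ and /i/, so it voices to [d]. /t/ is a voiceless stop between vowels /i/ and /u/, so it voices to [d]. → [ibeudubadujuodidu].
/wukaotiesjepi/: /k/ is a voiceless stop between vowels /u/ and /a/, so it voices to [g]. /t/ is a voiceless stop between vowels /o/ and /i/, so it voices to [d]. /p/ is a voiceless stop between vowels /e/ and /i/, so it voices to [b]. → [wugaodiesjebi].
/teteivazatoopeu/: /t/ is a voiceless stop between vowels /e/ and /e/, so it voices to [d]. /t/ is a voiceless stop between vowels /a/ and /o/, so it voices to [d]. /p/ is a voiceless stop between vowels /o/ and /e/, so it voices to [b]. → [tedeivazadoobeu].
/raekaanamitig/: /k/ is a voiceless stop between vowels /e/ and /a/, so it voices to [g]. /t/ is a voiceless stop between vowels /i/ and /i/, so it voices to [d]. → [raegaanamidig].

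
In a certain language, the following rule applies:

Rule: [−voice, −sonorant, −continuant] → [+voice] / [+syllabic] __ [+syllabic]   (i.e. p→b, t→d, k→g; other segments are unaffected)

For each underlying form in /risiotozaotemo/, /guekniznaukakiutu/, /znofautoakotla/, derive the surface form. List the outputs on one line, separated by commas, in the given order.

/risiotozaotemo/: /t/ is a voiceless stop between vowels /o/ and /o/, so it voices to [d]. /t/ is a voiceless stop between vowels /o/ and /e/, so it voices to [d]. → [risiodozaodemo].
/guekniznaukakiutu/: /k/ is a voiceless stop between vowels /u/ and /a/, so it voices to [g]. /k/ is a voiceless stop between vowels /a/ and /i/, so it voices to [g]. /t/ is a voiceless stop between vowels /u/ and /u/, so it voices to [d]. → [guekniznaugagiudu].
/znofautoakotla/: /t/ is a voiceless stop between vowels /u/ and /o/, so it voices to [d]. /k/ is a voiceless stop between vowels /a/ and /o/, so it voices to [g]. → [znofaudoagotla].

risiodozaodemo, guekniznaugagiudu, znofaudoagotla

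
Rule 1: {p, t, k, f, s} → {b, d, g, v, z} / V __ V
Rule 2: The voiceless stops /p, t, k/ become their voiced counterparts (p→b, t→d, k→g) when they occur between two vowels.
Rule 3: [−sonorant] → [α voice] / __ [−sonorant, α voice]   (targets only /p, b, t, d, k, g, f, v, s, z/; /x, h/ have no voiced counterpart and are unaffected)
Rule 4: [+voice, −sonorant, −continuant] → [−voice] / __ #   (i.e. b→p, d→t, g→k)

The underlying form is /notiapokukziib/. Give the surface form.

Rule 1 (intervocalic voicing): /t/ is a voiceless obstruent between vowels /o/ and /i/, so it voices to [d]. /p/ is a voiceless obstruent between vowels /a/ and /o/, so it voices to [b]. /k/ is a voiceless obstruent between vowels /o/ and /u/, so it voices to [g]. /notiapokukziib/ → nodiabogukziib.
Rule 2 (intervocalic voicing): no segment meets the environment; /nodiabogukziib/ is unchanged.
Rule 3 (regressive voicing assimilation): /k/ precedes the voiced obstruent /z/, so it voices to [g] by assimilation. /nodiabogukziib/ → nodiabogugziib.
Rule 4 (final devoicing): /b/ is a voiced stop in word-final position, so it devoices to [p]. /nodiabogugziib/ → nodiabogugziip.

nodiabogugziip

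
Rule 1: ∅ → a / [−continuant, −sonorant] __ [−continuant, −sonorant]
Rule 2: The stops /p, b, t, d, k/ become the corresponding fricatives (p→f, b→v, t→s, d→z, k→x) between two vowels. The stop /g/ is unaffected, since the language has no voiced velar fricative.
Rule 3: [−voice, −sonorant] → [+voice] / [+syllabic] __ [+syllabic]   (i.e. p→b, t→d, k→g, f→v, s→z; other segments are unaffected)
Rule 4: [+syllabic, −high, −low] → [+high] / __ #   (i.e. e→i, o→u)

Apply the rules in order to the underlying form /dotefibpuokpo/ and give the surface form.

dozevivavuoxavu

Rule 1 (stop-cluster a-epenthesis): /b/ and /p/ form a stop–stop cluster, so [a] is inserted between them. /k/ and /p/ form a stop–stop cluster, so [a] is inserted between them. /dotefibpuokpo/ → dotefibapuokapo.
Rule 2 (intervocalic spirantization): /t/ is a stop between vowels /o/ and /e/, so it spirantizes to the fricative [s]. /b/ is a stop between vowels /i/ and /a/, so it spirantizes to the fricative [v]. /p/ is a stop between vowels /a/ and /u/, so it spirantizes to the fricative [f]. /k/ is a stop between vowels /o/ and /a/, so it spirantizes to the fricative [x]. /p/ is a stop between vowels /a/ and /o/, so it spirantizes to the fricative [f]. /dotefibapuokapo/ → dosefivafuoxafo.
Rule 3 (intervocalic voicing): /s/ is a voiceless obstruent between vowels /o/ and /e/, so it voices to [z]. /f/ is a voiceless obstruent between vowels /e/ and /i/, so it voices to [v]. /f/ is a voiceless obstruent between vowels /a/ and /u/, so it voices to [v]. /f/ is a voiceless obstruent between vowels /a/ and /o/, so it voices to [v]. /dosefivafuoxafo/ → dozevivavuoxavo.
Rule 4 (final vowel raising): /o/ is a mid vowel in word-final position, so it raises to [u]. /dozevivavuoxavo/ → dozevivavuoxavu.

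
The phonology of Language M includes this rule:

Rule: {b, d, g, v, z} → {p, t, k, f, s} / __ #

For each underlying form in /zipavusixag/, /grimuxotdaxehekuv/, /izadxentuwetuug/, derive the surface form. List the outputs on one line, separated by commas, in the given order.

/zipavusixag/: /g/ is a voiced obstruent in word-final position, so it devoices to [k]. → [zipavusixak].
/grimuxotdaxehekuv/: /v/ is a voiced obstruent in word-final position, so it devoices to [f]. → [grimuxotdaxehekuf].
/izadxentuwetuug/: /g/ is a voiced obstruent in word-final position, so it devoices to [k]. → [izadxentuwetuuk].

zipavusixak, grimuxotdaxehekuf, izadxentuwetuuk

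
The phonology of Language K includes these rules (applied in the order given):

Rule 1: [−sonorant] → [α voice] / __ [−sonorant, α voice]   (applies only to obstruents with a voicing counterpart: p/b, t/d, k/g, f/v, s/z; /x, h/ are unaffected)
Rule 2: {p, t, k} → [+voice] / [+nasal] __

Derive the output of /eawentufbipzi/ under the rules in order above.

eawenduvbibzi

Rule 1 (regressive voicing assimilation): /f/ precedes the voiced obstruent /b/, so it voices to [v] by assimilation. /p/ precedes the voiced obstruent /z/, so it voices to [b] by assimilation. /eawentufbipzi/ → eawentuvbibzi.
Rule 2 (post-nasal voicing): /t/ is a voiceless stop immediately after the nasal /n/, so it voices to [d]. /eawentuvbibzi/ → eawenduvbibzi.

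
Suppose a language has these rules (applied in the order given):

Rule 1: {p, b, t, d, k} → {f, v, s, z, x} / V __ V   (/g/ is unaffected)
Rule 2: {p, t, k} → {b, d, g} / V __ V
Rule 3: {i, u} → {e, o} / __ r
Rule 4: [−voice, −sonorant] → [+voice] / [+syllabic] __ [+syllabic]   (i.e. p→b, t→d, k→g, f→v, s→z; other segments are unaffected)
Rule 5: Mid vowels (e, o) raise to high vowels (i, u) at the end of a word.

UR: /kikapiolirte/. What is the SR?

kixaviolerti

Rule 1 (intervocalic spirantization): /k/ is a stop between vowels /i/ and /a/, so it spirantizes to the fricative [x]. /p/ is a stop between vowels /a/ and /i/, so it spirantizes to the fricative [f]. /kikapiolirte/ → kixafiolirte.
Rule 2 (intervocalic voicing): no segment meets the environment; /kixafiolirte/ is unchanged.
Rule 3 (pre-rhotic lowering): /i/ is a high vowel immediately before /r/, so it lowers to [e]. /kixafiolirte/ → kixafiolerte.
Rule 4 (intervocalic voicing): /f/ is a voiceless obstruent between vowels /a/ and /i/, so it voices to [v]. /kixafiolerte/ → kixaviolerte.
Rule 5 (final vowel raising): /e/ is a mid vowel in word-final position, so it raises to [i]. /kixaviolerte/ → kixaviolerti.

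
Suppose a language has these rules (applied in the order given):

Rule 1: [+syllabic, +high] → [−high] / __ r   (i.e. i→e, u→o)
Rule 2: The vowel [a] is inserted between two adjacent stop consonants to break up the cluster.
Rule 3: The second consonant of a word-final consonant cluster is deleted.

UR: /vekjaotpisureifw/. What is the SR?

vekjaotapisoreif

Rule 1 (pre-rhotic lowering): /u/ is a high vowel immediately before /r/, so it lowers to [o]. /vekjaotpisureifw/ → vekjaotpisoreifw.
Rule 2 (stop-cluster a-epenthesis): /t/ and /p/ form a stop–stop cluster, so [a] is inserted between them. /vekjaotpisoreifw/ → vekjaotapisoreifw.
Rule 3 (final cluster simplification): /w/ is the second consonant of a word-final cluster /fw/, so it deletes. /vekjaotapisoreifw/ → vekjaotapisoreif.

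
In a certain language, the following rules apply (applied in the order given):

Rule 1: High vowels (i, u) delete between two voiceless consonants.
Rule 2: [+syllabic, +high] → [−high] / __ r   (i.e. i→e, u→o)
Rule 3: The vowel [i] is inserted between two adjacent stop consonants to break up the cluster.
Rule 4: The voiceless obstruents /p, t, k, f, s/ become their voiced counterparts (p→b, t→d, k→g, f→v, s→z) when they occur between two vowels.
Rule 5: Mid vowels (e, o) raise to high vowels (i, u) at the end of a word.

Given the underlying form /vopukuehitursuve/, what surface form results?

vobiguehtorsuvi

Rule 1 (high vowel syncope): /u/ is a high vowel flanked by voiceless consonants /p/ and /k/, so it deletes. /i/ is a high vowel flanked by voiceless consonants /h/ and /t/, so it deletes. /vopukuehitursuve/ → vopkuehtursuve.
Rule 2 (pre-rhotic lowering): /u/ is a high vowel immediately before /r/, so it lowers to [o]. /vopkuehtursuve/ → vopkuehtorsuve.
Rule 3 (stop-cluster i-epenthesis): /p/ and /k/ form a stop–stop cluster, so [i] is inserted between them. /vopkuehtorsuve/ → vopikuehtorsuve.
Rule 4 (intervocalic voicing): /p/ is a voiceless obstruent between vowels /o/ and /i/, so it voices to [b]. /k/ is a voiceless obstruent between vowels /i/ and /u/, so it voices to [g]. /vopikuehtorsuve/ → vobiguehtorsuve.
Rule 5 (final vowel raising): /e/ is a mid vowel in word-final position, so it raises to [i]. /vobiguehtorsuve/ → vobiguehtorsuvi.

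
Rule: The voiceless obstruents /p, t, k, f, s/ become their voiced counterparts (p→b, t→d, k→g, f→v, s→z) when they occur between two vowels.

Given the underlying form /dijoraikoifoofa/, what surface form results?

dijoraigoivoova

/k/ is a voiceless obstruent between vowels /i/ and /o/, so it voices to [g].
/f/ is a voiceless obstruent between vowels /i/ and /o/, so it voices to [v].
/f/ is a voiceless obstruent between vowels /o/ and /a/, so it voices to [v].
Surface form: [dijoraigoivoova].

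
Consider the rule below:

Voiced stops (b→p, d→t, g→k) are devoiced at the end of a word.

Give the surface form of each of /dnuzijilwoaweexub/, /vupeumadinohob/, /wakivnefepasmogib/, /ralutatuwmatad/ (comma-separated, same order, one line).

/dnuzijilwoaweexub/: /b/ is a voiced stop in word-final position, so it devoices to [p]. → [dnuzijilwoaweexup].
/vupeumadinohob/: /b/ is a voiced stop in word-final position, so it devoices to [p]. → [vupeumadinohop].
/wakivnefepasmogib/: /b/ is a voiced stop in word-final position, so it devoices to [p]. → [wakivnefepasmogip].
/ralutatuwmatad/: /d/ is a voiced stop in word-final position, so it devoices to [t]. → [ralutatuwmatat].

dnuzijilwoaweexup, vupeumadinohop, wakivnefepasmogip, ralutatuwmatat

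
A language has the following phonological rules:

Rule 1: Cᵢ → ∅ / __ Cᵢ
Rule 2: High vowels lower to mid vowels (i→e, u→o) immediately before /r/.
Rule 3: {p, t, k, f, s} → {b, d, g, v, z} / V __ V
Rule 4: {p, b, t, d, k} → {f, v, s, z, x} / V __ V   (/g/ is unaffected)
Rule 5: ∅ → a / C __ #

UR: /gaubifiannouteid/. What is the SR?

gauvivianouzeida

Rule 1 (degemination): /nn/ is a geminate; the first /n/ deletes. /gaubifiannouteid/ → gaubifianouteid.
Rule 2 (pre-rhotic lowering): no segment meets the environment; /gaubifianouteid/ is unchanged.
Rule 3 (intervocalic voicing): /f/ is a voiceless obstruent between vowels /i/ and /i/, so it voices to [v]. /t/ is a voiceless obstruent between vowels /u/ and /e/, so it voices to [d]. /gaubifianouteid/ → gaubivianoudeid.
Rule 4 (intervocalic spirantization): /b/ is a stop between vowels /u/ and /i/, so it spirantizes to the fricative [v]. /d/ is a stop between vowels /u/ and /e/, so it spirantizes to the fricative [z]. /gaubivianoudeid/ → gauvivianouzeid.
Rule 5 (final a-epenthesis): the form ends in the consonant /d/, so [a] is inserted word-finally. /gauvivianouzeid/ → gauvivianouzeida.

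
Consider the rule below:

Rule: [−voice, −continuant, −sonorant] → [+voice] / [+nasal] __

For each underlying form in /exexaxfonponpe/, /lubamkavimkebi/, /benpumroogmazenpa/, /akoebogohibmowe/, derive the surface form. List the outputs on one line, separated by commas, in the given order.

/exexaxfonponpe/: /p/ is a voiceless stop immediately after the nasal /n/, so it voices to [b]. /p/ is a voiceless stop immediately after the nasal /n/, so it voices to [b]. → [exexaxfonbonbe].
/lubamkavimkebi/: /k/ is a voiceless stop immediately after the nasal /m/, so it voices to [g]. /k/ is a voiceless stop immediately after the nasal /m/, so it voices to [g]. → [lubamgavimgebi].
/benpumroogmazenpa/: /p/ is a voiceless stop immediately after the nasal /n/, so it voices to [b]. /p/ is a voiceless stop immediately after the nasal /n/, so it voices to [b]. → [benbumroogmazenba].
/akoebogohibmowe/: the rule's environment is not met; surfaces unchanged as [akoebogohibmowe].

exexaxfonbonbe, lubamgavimgebi, benbumroogmazenba, akoebogohibmowe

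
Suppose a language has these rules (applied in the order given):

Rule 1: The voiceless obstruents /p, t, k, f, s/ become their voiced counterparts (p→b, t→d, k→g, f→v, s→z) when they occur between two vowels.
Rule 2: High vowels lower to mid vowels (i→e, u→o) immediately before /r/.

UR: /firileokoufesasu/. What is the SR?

Rule 1 (intervocalic voicing): /k/ is a voiceless obstruent between vowels /o/ and /o/, so it voices to [g]. /f/ is a voiceless obstruent between vowels /u/ and /e/, so it voices to [v]. /s/ is a voiceless obstruent between vowels /e/ and /a/, so it voices to [z]. /s/ is a voiceless obstruent between vowels /a/ and /u/, so it voices to [z]. /firileokoufesasu/ → firileogouvezazu.
Rule 2 (pre-rhotic lowering): /i/ is a high vowel immediately before /r/, so it lowers to [e]. /firileogouvezazu/ → ferileogouvezazu.

ferileogouvezazu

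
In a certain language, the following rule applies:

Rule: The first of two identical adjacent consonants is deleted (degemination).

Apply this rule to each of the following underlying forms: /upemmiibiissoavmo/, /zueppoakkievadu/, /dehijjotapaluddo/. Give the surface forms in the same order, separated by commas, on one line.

upemiibiisoavmo, zuepoakievadu, dehijotapaludo

/upemmiibiissoavmo/: /mm/ is a geminate; the first /m/ deletes. /ss/ is a geminate; the first /s/ deletes. → [upemiibiisoavmo].
/zueppoakkievadu/: /pp/ is a geminate; the first /p/ deletes. /kk/ is a geminate; the first /k/ deletes. → [zuepoakievadu].
/dehijjotapaluddo/: /jj/ is a geminate; the first /j/ deletes. /dd/ is a geminate; the first /d/ deletes. → [dehijotapaludo].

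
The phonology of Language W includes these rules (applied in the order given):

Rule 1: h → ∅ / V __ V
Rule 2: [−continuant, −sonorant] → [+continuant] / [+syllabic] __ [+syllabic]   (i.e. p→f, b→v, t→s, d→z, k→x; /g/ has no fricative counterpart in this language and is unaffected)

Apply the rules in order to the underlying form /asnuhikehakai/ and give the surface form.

asnuixeaxai

Rule 1 (intervocalic h-deletion): /h/ occurs between vowels /u/ and /i/, so it deletes. /h/ occurs between vowels /e/ and /a/, so it deletes. /asnuhikehakai/ → asnuikeakai.
Rule 2 (intervocalic spirantization): /k/ is a stop between vowels /i/ and /e/, so it spirantizes to the fricative [x]. /k/ is a stop between vowels /a/ and /a/, so it spirantizes to the fricative [x]. /asnuikeakai/ → asnuixeaxai.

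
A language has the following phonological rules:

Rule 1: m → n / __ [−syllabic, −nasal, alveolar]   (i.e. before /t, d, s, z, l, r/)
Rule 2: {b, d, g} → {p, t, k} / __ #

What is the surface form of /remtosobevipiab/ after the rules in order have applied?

Rule 1 (nasal place assimilation): /m/ precedes the alveolar consonant /t/, so it assimilates in place to [n]. /remtosobevipiab/ → rentosobevipiab.
Rule 2 (final devoicing): /b/ is a voiced stop in word-final position, so it devoices to [p]. /rentosobevipiab/ → rentosobevipiap.

rentosobevipiap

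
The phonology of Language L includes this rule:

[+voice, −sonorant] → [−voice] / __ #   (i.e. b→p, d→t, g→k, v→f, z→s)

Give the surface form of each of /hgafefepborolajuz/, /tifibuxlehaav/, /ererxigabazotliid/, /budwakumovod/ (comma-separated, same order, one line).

hgafefepborolajus, tifibuxlehaaf, ererxigabazotliit, budwakumovot

/hgafefepborolajuz/: /z/ is a voiced obstruent in word-final position, so it devoices to [s]. → [hgafefepborolajus].
/tifibuxlehaav/: /v/ is a voiced obstruent in word-final position, so it devoices to [f]. → [tifibuxlehaaf].
/ererxigabazotliid/: /d/ is a voiced obstruent in word-final position, so it devoices to [t]. → [ererxigabazotliit].
/budwakumovod/: /d/ is a voiced obstruent in word-final position, so it devoices to [t]. → [budwakumovot].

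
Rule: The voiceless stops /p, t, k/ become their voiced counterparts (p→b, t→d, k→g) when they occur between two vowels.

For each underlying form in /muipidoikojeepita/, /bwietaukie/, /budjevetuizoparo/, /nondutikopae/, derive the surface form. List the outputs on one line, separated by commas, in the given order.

/muipidoikojeepita/: /p/ is a voiceless stop between vowels /i/ and /i/, so it voices to [b]. /k/ is a voiceless stop between vowels /i/ and /o/, so it voices to [g]. /p/ is a voiceless stop between vowels /e/ and /i/, so it voices to [b]. /t/ is a voiceless stop between vowels /i/ and /a/, so it voices to [d]. → [muibidoigojeebida].
/bwietaukie/: /t/ is a voiceless stop between vowels /e/ and /a/, so it voices to [d]. /k/ is a voiceless stop between vowels /u/ and /i/, so it voices to [g]. → [bwiedaugie].
/budjevetuizoparo/: /t/ is a voiceless stop between vowels /e/ and /u/, so it voices to [d]. /p/ is a voiceless stop between vowels /o/ and /a/, so it voices to [b]. → [budjeveduizobaro].
/nondutikopae/: /t/ is a voiceless stop between vowels /u/ and /i/, so it voices to [d]. /k/ is a voiceless stop between vowels /i/ and /o/, so it voices to [g]. /p/ is a voiceless stop between vowels /o/ and /a/, so it voices to [b]. → [nondudigobae].

muibidoigojeebida, bwiedaugie, budjeveduizobaro, nondudigobae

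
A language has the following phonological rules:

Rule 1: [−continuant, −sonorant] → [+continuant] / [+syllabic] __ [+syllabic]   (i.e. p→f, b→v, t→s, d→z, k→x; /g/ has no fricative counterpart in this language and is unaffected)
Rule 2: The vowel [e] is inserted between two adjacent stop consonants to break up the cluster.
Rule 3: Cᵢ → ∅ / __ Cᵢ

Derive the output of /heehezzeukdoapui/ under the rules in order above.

heehezeukedoafui

Rule 1 (intervocalic spirantization): /p/ is a stop between vowels /a/ and /u/, so it spirantizes to the fricative [f]. /heehezzeukdoapui/ → heehezzeukdoafui.
Rule 2 (stop-cluster e-epenthesis): /k/ and /d/ form a stop–stop cluster, so [e] is inserted between them. /heehezzeukdoafui/ → heehezzeukedoafui.
Rule 3 (degemination): /zz/ is a geminate; the first /z/ deletes. /heehezzeukedoafui/ → heehezeukedoafui.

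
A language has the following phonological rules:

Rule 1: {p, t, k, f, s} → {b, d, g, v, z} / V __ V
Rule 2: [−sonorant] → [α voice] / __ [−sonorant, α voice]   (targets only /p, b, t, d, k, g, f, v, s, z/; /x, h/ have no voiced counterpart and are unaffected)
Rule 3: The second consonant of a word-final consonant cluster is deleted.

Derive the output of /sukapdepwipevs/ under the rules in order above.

sugabdepwibef

Rule 1 (intervocalic voicing): /k/ is a voiceless obstruent between vowels /u/ and /a/, so it voices to [g]. /p/ is a voiceless obstruent between vowels /i/ and /e/, so it voices to [b]. /sukapdepwipevs/ → sugapdepwibevs.
Rule 2 (regressive voicing assimilation): /p/ precedes the voiced obstruent /d/, so it voices to [b] by assimilation. /v/ precedes the voiceless obstruent /s/, so it devoices to [f] by assimilation. /sugapdepwibevs/ → sugabdepwibefs.
Rule 3 (final cluster simplification): /s/ is the second consonant of a word-final cluster /fs/, so it deletes. /sugabdepwibefs/ → sugabdepwibef.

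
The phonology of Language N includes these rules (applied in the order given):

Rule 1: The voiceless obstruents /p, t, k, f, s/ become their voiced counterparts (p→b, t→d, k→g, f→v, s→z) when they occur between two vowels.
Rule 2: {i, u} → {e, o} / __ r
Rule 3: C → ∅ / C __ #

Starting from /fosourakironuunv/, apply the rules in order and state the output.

Rule 1 (intervocalic voicing): /s/ is a voiceless obstruent between vowels /o/ and /o/, so it voices to [z]. /k/ is a voiceless obstruent between vowels /a/ and /i/, so it voices to [g]. /fosourakironuunv/ → fozouragironuunv.
Rule 2 (pre-rhotic lowering): /u/ is a high vowel immediately before /r/, so it lowers to [o]. /i/ is a high vowel immediately before /r/, so it lowers to [e]. /fozouragironuunv/ → fozoorageronuunv.
Rule 3 (final cluster simplification): /v/ is the second consonant of a word-final cluster /nv/, so it deletes. /fozoorageronuunv/ → fozoorageronuun.

fozoorageronuun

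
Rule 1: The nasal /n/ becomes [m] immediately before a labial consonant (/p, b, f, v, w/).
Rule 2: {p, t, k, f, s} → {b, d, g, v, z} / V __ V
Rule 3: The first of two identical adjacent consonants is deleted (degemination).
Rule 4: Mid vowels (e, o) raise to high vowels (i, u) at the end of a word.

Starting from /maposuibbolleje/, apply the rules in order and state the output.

Rule 1 (nasal place assimilation): no segment meets the environment; /maposuibbolleje/ is unchanged.
Rule 2 (intervocalic voicing): /p/ is a voiceless obstruent between vowels /a/ and /o/, so it voices to [b]. /s/ is a voiceless obstruent between vowels /o/ and /u/, so it voices to [z]. /maposuibbolleje/ → mabozuibbolleje.
Rule 3 (degemination): /bb/ is a geminate; the first /b/ deletes. /ll/ is a geminate; the first /l/ deletes. /mabozuibbolleje/ → mabozuiboleje.
Rule 4 (final vowel raising): /e/ is a mid vowel in word-final position, so it raises to [i]. /mabozuiboleje/ → mabozuiboleji.

mabozuiboleji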